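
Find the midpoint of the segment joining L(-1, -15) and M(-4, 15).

The midpoint is the point halfway along the segment.
Move half the horizontal distance: -1 + (-4 - -1)/2 = -1 + -3/2 = -5/2
Move half the vertical distance: -15 + (15 - -15)/2 = -15 + 30/2 = 0
Midpoint = (-5/2, 0)

(-5/2, 0)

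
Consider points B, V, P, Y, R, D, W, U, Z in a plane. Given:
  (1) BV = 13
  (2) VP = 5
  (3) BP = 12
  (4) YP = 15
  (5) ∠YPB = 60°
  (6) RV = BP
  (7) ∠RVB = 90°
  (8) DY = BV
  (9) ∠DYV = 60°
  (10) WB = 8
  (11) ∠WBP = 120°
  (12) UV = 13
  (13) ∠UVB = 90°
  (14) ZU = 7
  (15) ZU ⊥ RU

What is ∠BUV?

Step 1: By the law of cosines on triangle UVB: UB² = 13² + 13² − 2·13·13·cos(90°) = 338, so UB = 13·√2.
Step 2: By the inverse law of cosines on triangle BUV: cos(∠BUV) = ((13·√2)² + 13² − 13²) / (2·13·√2·13) = 338/478 = 0.7071, so ∠BUV = 45°.

Therefore, the measure of angle ∠BUV = 45°.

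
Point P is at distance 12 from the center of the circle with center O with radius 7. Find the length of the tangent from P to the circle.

Let T be the point of tangency. Then OT ⊥ PT (radius ⊥ tangent).
In right triangle OTP: OP² = OT² + PT²
12² = 7² + PT²
PT² = 95, PT = sqrt(95)

sqrt(95)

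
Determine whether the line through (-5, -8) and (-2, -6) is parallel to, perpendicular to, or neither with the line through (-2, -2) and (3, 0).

Slope of line 1: m1 = (-6 - -8)/(-2 - -5) = 2/3 = 2/3
Slope of line 2: m2 = (0 - -2)/(3 - -2) = 2/5 = 2/5
For parallel lines we need equal slopes: 2/3 != 2/5.
For perpendicular lines we need m1*m2 = -1: (2/3)(2/5) = 4/15 != -1.
Since neither condition holds, the lines are neither parallel nor perpendicular.

Neither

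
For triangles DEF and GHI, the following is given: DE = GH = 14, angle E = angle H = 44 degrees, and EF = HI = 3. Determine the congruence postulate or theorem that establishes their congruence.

The given information provides:
DE = GH = 14, angle E = angle H = 44 degrees, and EF = HI = 3
This matches the SAS congruence theorem.
Two pairs of corresponding sides and the included angle are equal (Side-Angle-Side).

SAS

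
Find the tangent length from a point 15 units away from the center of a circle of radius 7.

Let T be the point of tangency. Then CT ⊥ MT (radius ⊥ tangent).
In right triangle CTM: CM² = CT² + MT²
15² = 7² + MT²
MT² = 176, MT = 4*sqrt(11)

4*sqrt(11)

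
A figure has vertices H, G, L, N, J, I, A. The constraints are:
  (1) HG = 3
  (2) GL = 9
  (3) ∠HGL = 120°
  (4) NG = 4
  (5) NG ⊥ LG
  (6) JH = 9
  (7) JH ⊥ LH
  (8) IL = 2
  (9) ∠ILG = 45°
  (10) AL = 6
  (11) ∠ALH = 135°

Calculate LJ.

Step 1: By the law of cosines on triangle LGH: LH² = 9² + 3² − 2·9·3·cos(120°) = 117, so LH = 3·√13.
Step 2: By the law of cosines on triangle LHJ: LJ² = (3·√13)² + 9² − 2·3·√13·9·cos(90°) = 198, so LJ = 3·√22.

Therefore, the length of LJ = 3·√22.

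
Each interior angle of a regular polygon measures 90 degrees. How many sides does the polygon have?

The exterior angle is the supplement of the interior angle: 180 - 90 = 90 degrees.
Since the exterior angles of any convex polygon sum to 360 degrees, the number of sides is 360 / 90 = 4.

4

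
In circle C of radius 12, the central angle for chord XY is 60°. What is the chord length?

Chord length = 2r sin(θ/2)
= 2 × 12 × sin(60°/2)
= 2 × 12 × sin(30°)
= 12

12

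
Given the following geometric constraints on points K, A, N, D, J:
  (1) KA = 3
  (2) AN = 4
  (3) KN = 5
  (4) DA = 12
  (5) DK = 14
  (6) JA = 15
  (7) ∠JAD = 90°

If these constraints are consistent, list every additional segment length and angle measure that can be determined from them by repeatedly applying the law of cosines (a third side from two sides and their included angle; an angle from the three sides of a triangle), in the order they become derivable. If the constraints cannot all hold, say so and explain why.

The constraints are consistent. Derivable facts, in order:
After 1 step:
- DJ = 3·√41
- ∠ADK = 9.9°
- ∠AKD = 43.43°
- ∠AKN = 53.13°
- ∠ANK = 36.87°
- ∠DAK = 126.67°
- ∠KAN = 90°
After 2 steps:
- ∠ADJ = 51.34°
- ∠AJD = 38.66°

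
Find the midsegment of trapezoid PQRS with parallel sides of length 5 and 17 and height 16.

The midsegment of a trapezoid = (base1 + base2) / 2
midsegment = (5 + 17) / 2
midsegment = 22 / 2
midsegment = 11

11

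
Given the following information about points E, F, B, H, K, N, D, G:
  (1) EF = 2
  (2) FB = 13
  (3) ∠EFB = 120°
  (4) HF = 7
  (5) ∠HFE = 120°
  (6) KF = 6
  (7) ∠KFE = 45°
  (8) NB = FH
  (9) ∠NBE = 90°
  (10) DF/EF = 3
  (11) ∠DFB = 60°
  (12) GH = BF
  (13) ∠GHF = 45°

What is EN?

From the given relations: NB = FH = 7.
Step 1: By the law of cosines on triangle BFE: BE² = 13² + 2² − 2·13·2·cos(120°) = 199, so BE = √199.
Step 2: By the law of cosines on triangle EBN: EN² = √199² + 7² − 2·√199·7·cos(90°) = 248, so EN = 2·√62.

Therefore, the length of EN = 2·√62.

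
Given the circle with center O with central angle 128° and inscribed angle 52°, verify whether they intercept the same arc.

By the inscribed angle theorem, the inscribed angle for a central angle of 128° should be 128° / 2 = 64°.
The given inscribed angle is 52°, which does not equal 64°.
Therefore, no, they do not correspond to the same arc.

No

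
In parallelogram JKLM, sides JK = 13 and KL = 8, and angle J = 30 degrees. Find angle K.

Consecutive angles are supplementary: angle K = 180 - 30 = 150 degrees.

150 degrees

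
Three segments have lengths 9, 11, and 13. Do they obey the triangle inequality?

For three segments to close into a triangle, no single side can be as long as the other two combined.
The longest side is 13, and 9 + 11 = 20 > 13.
A triangle can be formed.

Yes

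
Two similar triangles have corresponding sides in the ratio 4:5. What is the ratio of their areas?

The ratio of areas of similar triangles equals the square of the side ratio.
Side ratio = 4:5
Area ratio = (4/5)^2 = 16/25 = 16:25

16:25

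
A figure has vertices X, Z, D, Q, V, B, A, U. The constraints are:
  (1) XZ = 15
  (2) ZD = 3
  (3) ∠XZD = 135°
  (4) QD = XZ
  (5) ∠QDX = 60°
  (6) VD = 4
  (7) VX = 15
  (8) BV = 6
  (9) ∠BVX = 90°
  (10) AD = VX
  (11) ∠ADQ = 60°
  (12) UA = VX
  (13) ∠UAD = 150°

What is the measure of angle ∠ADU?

From the given relations: AD = VX = 15; UA = VX = 15.
Step 1: By the law of cosines on triangle DAU: DU² = 15² + 15² − 2·15·15·cos(150°) = 839.71, so DU ≈ 28.98.
Step 2: By the inverse law of cosines on triangle ADU: cos(∠ADU) = (15² + 28.98² − 15²) / (2·15·28.98) = 839.71/869.33 = 0.9659, so ∠ADU = 15°.

Therefore, the measure of angle ∠ADU = 15°.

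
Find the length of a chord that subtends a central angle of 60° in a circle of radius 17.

Chord length = 2r sin(θ/2)
= 2 × 17 × sin(60°/2)
= 2 × 17 × sin(30°)
= 17

17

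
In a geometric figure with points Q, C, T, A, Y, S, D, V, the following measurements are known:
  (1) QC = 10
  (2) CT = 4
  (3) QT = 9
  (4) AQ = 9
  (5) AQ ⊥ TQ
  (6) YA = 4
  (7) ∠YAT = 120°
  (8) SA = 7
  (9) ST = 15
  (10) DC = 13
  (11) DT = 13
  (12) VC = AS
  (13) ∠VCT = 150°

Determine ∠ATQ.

Step 1: By the law of cosines on triangle TQA: TA² = 9² + 9² − 2·9·9·cos(90°) = 162, so TA = 9·√2.
Step 2: By the inverse law of cosines on triangle ATQ: cos(∠ATQ) = ((9·√2)² + 9² − 9²) / (2·9·√2·9) = 162/229.1 = 0.7071, so ∠ATQ = 45°.

Therefore, the measure of angle ∠ATQ = 45°.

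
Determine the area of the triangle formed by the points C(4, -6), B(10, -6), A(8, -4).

The Shoelace formula computes the area from vertex coordinates by summing cross products.
For vertices (4,-6), (10,-6), (8,-4):
Signed sum = 4*-6 - 10*-6 + 10*-4 - 8*-6 + 8*-6 - 4*-4
= 36 + 8 + -32 = 12
Area = (1/2)|12| = 6.

6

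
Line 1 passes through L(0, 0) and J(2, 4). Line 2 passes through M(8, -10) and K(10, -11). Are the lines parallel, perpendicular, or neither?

Slope of line 1: m1 = (4 - 0)/(2 - 0) = 4/2 = 2
Slope of line 2: m2 = (-11 - -10)/(10 - 8) = -1/2 = -1/2
Two lines are perpendicular when the product of their slopes is -1 (negative reciprocals).
m1 * m2 = (2) * (-1/2) = -1, confirming perpendicularity.

Perpendicular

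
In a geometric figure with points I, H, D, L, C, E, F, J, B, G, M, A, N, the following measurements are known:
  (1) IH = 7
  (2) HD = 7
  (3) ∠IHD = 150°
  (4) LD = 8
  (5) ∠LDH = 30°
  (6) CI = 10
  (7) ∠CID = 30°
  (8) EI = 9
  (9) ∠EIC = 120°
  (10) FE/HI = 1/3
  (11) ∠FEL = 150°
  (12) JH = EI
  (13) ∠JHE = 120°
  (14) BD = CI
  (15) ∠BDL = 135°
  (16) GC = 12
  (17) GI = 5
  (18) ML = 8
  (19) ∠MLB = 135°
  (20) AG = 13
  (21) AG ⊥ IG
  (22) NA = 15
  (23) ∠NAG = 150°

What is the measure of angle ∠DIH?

Step 1: By the law of cosines on triangle IHD: ID² = 7² + 7² − 2·7·7·cos(150°) = 182.87, so ID ≈ 13.52.
Step 2: By the inverse law of cosines on triangle DIH: cos(∠DIH) = (13.52² + 7² − 7²) / (2·13.52·7) = 182.87/189.32 = 0.9659, so ∠DIH = 15°.

Therefore, the measure of angle ∠DIH = 15°.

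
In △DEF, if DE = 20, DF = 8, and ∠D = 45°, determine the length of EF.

Law of cosines: EF^2 = 20^2 + 8^2 - 2(20)(8)cos(45°) = 464 - 160*sqrt(2), so EF = 4*sqrt(29 - 10*sqrt(2)).

4*sqrt(29 - 10*sqrt(2))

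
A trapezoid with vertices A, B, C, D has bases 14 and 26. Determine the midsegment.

midsegment = (14 + 26) / 2 = 40 / 2 = 20

20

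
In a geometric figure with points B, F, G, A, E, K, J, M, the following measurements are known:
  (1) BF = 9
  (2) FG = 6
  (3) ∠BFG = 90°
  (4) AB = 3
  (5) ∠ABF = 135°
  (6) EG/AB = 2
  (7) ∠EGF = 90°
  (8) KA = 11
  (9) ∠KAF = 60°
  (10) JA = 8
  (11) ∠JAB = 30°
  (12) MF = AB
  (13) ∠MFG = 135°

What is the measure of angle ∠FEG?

From the given relations: EG = 2·AB = 2·3 = 6.
Step 1: By the law of cosines on triangle EGF: EF² = 6² + 6² − 2·6·6·cos(90°) = 72, so EF = 6·√2.
Step 2: By the inverse law of cosines on triangle FEG: cos(∠FEG) = ((6·√2)² + 6² − 6²) / (2·6·√2·6) = 72/101.82 = 0.7071, so ∠FEG = 45°.

Therefore, the measure of angle ∠FEG = 45°.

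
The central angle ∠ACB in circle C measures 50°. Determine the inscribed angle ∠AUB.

By the inscribed angle theorem, the inscribed angle is half the central angle.
Inscribed angle = 50° / 2 = 25°

25°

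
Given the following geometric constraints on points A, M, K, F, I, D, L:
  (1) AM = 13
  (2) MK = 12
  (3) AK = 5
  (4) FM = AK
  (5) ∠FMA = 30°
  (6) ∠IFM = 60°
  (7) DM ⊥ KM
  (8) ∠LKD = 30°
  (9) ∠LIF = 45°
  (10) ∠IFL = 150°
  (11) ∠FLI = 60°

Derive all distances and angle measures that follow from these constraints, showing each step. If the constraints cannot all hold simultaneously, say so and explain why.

These constraints are not satisfiable: (9), (10) and (11) are the three interior angles of triangle LIF, which must sum to 180°, but 45° + 150° + 60° = 255°. No planar figure meets all of them, so nothing further can be derived.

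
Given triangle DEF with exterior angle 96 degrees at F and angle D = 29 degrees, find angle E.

By the exterior angle theorem: exterior angle = sum of remote interior angles.
96 = 29 + angle E
angle E = 96 - 29 = 67 degrees

67 degrees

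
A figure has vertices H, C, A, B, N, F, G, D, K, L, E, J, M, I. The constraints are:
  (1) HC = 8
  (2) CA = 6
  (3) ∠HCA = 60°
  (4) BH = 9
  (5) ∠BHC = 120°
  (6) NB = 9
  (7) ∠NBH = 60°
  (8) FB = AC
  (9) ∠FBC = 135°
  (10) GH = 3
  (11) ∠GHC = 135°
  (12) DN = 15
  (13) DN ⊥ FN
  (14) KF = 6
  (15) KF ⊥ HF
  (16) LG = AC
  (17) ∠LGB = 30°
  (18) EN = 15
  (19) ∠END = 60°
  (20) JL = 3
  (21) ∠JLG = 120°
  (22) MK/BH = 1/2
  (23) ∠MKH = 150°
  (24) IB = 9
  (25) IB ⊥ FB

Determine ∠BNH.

Step 1: By the law of cosines on triangle NBH: NH² = 9² + 9² − 2·9·9·cos(60°) = 81, so NH = 9.
Step 2: By the inverse law of cosines on triangle BNH: cos(∠BNH) = (9² + 9² − 9²) / (2·9·9) = 81/162 = 0.5, so ∠BNH = 60°.

Therefore, the measure of angle ∠BNH = 60°.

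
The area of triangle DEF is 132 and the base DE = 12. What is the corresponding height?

height = 2 * 132 / 12 = 22

22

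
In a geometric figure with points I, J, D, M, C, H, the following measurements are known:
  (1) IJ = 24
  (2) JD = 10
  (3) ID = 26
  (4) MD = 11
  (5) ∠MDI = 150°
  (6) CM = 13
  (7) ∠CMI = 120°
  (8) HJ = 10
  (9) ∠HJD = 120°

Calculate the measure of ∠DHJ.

Step 1: By the law of cosines on triangle HJD: HD² = 10² + 10² − 2·10·10·cos(120°) = 300, so HD = 10·√3.
Step 2: By the inverse law of cosines on triangle DHJ: cos(∠DHJ) = ((10·√3)² + 10² − 10²) / (2·10·√3·10) = 300/346.41 = 0.866, so ∠DHJ = 30°.

Therefore, the measure of angle ∠DHJ = 30°.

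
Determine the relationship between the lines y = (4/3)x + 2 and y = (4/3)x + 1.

Slope of line 1: m1 = 4/3
Slope of line 2: m2 = 4/3
m1 = m2, so the lines are parallel.

Parallel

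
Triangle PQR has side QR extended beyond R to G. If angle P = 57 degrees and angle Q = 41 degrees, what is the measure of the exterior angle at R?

By the exterior angle theorem, an exterior angle of a triangle equals the sum of the two remote interior angles.
Exterior angle = angle P + angle Q
Exterior angle = 57 + 41 = 98 degrees

98 degrees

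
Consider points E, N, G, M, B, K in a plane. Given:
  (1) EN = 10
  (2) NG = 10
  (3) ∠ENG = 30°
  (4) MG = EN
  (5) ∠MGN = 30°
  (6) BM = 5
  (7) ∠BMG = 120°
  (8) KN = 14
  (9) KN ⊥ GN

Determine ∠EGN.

Step 1: By the law of cosines on triangle GNE: GE² = 10² + 10² − 2·10·10·cos(30°) = 26.79, so GE ≈ 5.18.
Step 2: By the inverse law of cosines on triangle EGN: cos(∠EGN) = (5.18² + 10² − 10²) / (2·5.18·10) = 26.79/103.53 = 0.2588, so ∠EGN = 75°.

Therefore, the measure of angle ∠EGN = 75°.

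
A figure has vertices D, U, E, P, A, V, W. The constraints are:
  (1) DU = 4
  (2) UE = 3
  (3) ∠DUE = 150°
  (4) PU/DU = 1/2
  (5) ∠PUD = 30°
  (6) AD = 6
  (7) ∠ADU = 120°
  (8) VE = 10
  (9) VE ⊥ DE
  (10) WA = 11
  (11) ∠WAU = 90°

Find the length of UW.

Step 1: By the law of cosines on triangle UDA: UA² = 4² + 6² − 2·4·6·cos(120°) = 76, so UA = 2·√19.
Step 2: By the law of cosines on triangle UAW: UW² = (2·√19)² + 11² − 2·2·√19·11·cos(90°) = 197, so UW = √197.

Therefore, the length of UW = √197.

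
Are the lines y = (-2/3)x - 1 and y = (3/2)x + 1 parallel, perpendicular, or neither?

Slope of line 1: m1 = -2/3
Slope of line 2: m2 = 3/2
m1 * m2 = (-2/3) * (3/2) = -1 = -1, so the lines are perpendicular.

Perpendicular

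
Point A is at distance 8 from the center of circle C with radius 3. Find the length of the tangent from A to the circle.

The tangent, radius, and line from the external point to the center form a right triangle.
The right angle is where the tangent meets the radius.
By the Pythagorean theorem: tangent² + 3² = 8²
tangent² = 64 - 9 = 55
tangent = sqrt(55)

sqrt(55)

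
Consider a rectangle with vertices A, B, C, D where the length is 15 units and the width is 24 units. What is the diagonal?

A rectangle's diagonal splits it into two right triangles, with the diagonal as the hypotenuse.
By the Pythagorean theorem, d^2 = 15^2 + 24^2 = 801.
Therefore d = sqrt(801) = 3*sqrt(89).

3*sqrt(89)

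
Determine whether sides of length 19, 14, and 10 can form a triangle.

Yes.
The triangle inequality requires that the sum of any two sides exceeds the third.
Here 10 + 14 = 24 > 19, so the condition is met.

Yes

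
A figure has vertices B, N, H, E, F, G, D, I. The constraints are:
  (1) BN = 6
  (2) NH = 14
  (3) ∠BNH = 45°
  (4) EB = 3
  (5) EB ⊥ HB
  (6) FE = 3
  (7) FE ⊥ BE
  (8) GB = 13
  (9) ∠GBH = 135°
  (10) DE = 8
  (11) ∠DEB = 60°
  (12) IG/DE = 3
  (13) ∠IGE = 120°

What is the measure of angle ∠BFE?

Step 1: By the law of cosines on triangle FEB: FB² = 3² + 3² − 2·3·3·cos(90°) = 18, so FB = 3·√2.
Step 2: By the inverse law of cosines on triangle BFE: cos(∠BFE) = ((3·√2)² + 3² − 3²) / (2·3·√2·3) = 18/25.46 = 0.7071, so ∠BFE = 45°.

Therefore, the measure of angle ∠BFE = 45°.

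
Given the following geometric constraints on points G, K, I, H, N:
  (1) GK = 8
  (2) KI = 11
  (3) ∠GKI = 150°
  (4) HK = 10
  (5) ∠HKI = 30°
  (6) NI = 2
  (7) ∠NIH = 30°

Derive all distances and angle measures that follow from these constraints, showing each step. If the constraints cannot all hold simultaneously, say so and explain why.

The constraints are consistent.

Step 1: From GK = 8, KI = 11, and ∠GKI = 150°, by the law of cosines:
  GI² = GK² + KI² - 2·GK·KI·cos(150°) = 64 + 121 + 152.4 = 337.4
  GI ≈ 18.37

Step 2: From IK = 11, KH = 10, and ∠IKH = 30°, by the law of cosines:
  IH² = IK² + KH² - 2·IK·KH·cos(30°) = 121 + 100 - 190.5 = 30.47
  IH ≈ 5.52

Step 3: From HI = 5.52, IN = 2, and ∠HIN = 30°, by the law of cosines:
  HN² = HI² + IN² - 2·HI·IN·cos(30°) = 30.47 + 4 - 19.12 = 15.35
  HN ≈ 3.92

Step 4: From GI = 18.37, GK = 8, IK = 11, by the inverse law of cosines:
  cos(∠IGK) = (GI² + GK² - IK²) / (2·GI·GK)
  ∠IGK = 17.42°

Step 5: From IG = 18.37, IK = 11, GK = 8, by the inverse law of cosines:
  cos(∠GIK) = (IG² + IK² - GK²) / (2·IG·IK)
  ∠GIK = 12.58°

Step 6: From IH = 5.52, IK = 11, HK = 10, by the inverse law of cosines:
  cos(∠HIK) = (IH² + IK² - HK²) / (2·IH·IK)
  ∠HIK = 64.92°

Step 7: From HI = 5.52, HK = 10, IK = 11, by the inverse law of cosines:
  cos(∠IHK) = (HI² + HK² - IK²) / (2·HI·HK)
  ∠IHK = 85.08°

Step 8: From HI = 5.52, HN = 3.92, IN = 2, by the inverse law of cosines:
  cos(∠IHN) = (HI² + HN² - IN²) / (2·HI·HN)
  ∠IHN = 14.79°

Step 9: From NH = 3.92, NI = 2, HI = 5.52, by the inverse law of cosines:
  cos(∠HNI) = (NH² + NI² - HI²) / (2·NH·NI)
  ∠HNI = 135.21°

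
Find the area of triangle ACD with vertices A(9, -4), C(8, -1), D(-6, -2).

Shoelace: Area = (1/2)|9(-1--2) + 8(-2--4) + -6(-4--1)| = (1/2)(43) = 43/2

43/2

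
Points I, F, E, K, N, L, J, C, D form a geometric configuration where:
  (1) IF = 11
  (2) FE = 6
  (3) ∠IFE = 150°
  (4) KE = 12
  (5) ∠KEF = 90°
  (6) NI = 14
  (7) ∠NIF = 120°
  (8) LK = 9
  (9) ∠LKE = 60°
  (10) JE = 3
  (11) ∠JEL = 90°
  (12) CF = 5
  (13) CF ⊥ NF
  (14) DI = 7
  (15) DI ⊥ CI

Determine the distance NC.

Step 1: By the law of cosines on triangle FIN: FN² = 11² + 14² − 2·11·14·cos(120°) = 471, so FN ≈ 21.7.
Step 2: By the law of cosines on triangle NFC: NC² = 21.7² + 5² − 2·21.7·5·cos(90°) = 496, so NC = 4·√31.

Therefore, the length of NC = 4·√31.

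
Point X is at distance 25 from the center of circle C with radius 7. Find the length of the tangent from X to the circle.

The tangent, radius, and line from the external point to the center form a right triangle.
The right angle is where the tangent meets the radius.
By the Pythagorean theorem: tangent² + 7² = 25²
tangent² = 625 - 49 = 576
tangent = 24

24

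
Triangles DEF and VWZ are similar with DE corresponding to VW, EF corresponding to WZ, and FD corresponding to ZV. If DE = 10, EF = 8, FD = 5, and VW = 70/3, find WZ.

k = 70/3/10 = 7/3. WZ = 7/3 * 8 = 56/3.

56/3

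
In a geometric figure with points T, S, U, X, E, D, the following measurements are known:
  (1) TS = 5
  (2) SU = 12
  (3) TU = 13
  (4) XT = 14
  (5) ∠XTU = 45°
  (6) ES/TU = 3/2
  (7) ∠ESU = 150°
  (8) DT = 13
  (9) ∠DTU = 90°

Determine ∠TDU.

Step 1: By the law of cosines on triangle DTU: DU² = 13² + 13² − 2·13·13·cos(90°) = 338, so DU = 13·√2.
Step 2: By the inverse law of cosines on triangle TDU: cos(∠TDU) = (13² + (13·√2)² − 13²) / (2·13·13·√2) = 338/478 = 0.7071, so ∠TDU = 45°.

Therefore, the measure of angle ∠TDU = 45°.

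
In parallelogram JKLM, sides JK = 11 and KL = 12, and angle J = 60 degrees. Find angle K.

Consecutive angles are supplementary: angle K = 180 - 60 = 120 degrees.

120 degrees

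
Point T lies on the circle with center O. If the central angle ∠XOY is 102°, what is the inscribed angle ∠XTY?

An inscribed angle intercepts an arc from a point on the circle, while the central angle intercepts the same arc from the center.
The inscribed angle is always half the central angle: 102° / 2 = 51°.

51°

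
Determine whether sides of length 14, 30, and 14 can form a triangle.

The longest side is 30. The other two sides sum to 14 + 14 = 28.
Since 28 ≤ 30, the two shorter sides cannot reach around to close the triangle.

No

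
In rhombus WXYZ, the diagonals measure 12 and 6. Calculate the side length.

Half-diagonals are 6 and 3. side = sqrt(6^2 + 3^2) = sqrt(45) = 3*sqrt(5)

3*sqrt(5)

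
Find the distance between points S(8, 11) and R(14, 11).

d = sqrt((6)^2 + (0)^2) = sqrt(36) = 6

6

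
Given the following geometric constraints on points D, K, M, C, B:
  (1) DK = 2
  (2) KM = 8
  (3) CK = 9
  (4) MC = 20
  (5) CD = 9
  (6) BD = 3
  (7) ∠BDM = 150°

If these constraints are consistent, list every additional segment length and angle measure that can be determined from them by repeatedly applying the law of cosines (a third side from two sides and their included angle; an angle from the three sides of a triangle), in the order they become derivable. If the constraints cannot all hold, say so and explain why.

These constraints are not satisfiable: by the triangle inequality in triangle KMC, (2) KM = 8 and (3) CK = 9 force MC ≤ 8 + 9 = 17, but (4) says MC = 20. No planar figure meets all of them, so nothing further can be derived.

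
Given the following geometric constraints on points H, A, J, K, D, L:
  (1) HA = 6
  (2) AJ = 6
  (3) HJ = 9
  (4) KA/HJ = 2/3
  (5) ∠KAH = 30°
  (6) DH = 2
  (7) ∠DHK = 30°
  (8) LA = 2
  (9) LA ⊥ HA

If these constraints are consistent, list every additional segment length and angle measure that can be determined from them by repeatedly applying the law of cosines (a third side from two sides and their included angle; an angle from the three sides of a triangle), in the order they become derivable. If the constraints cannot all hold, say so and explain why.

The constraints are consistent. Derivable facts, in order:
After 1 step:
- HK ≈ 3.11
- HL = 2·√10
- ∠AHJ = 41.41°
- ∠AJH = 41.41°
- ∠HAJ = 97.18°
After 2 steps:
- KD ≈ 1.7
- ∠AHK = 75°
- ∠AHL = 18.43°
- ∠AKH = 75°
- ∠ALH = 71.57°
After 3 steps:
- ∠DKH = 36.05°
- ∠HDK = 113.95°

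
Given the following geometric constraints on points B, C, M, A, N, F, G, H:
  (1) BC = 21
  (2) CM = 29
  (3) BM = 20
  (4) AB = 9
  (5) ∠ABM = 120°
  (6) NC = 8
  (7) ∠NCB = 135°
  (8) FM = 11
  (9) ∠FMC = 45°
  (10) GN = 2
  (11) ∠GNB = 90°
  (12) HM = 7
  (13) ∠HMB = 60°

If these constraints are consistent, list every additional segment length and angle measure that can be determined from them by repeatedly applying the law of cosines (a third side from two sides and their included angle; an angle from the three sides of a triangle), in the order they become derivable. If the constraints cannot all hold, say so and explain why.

The constraints are consistent. Derivable facts, in order:
After 1 step:
- BH ≈ 17.58
- BN ≈ 27.25
- CF ≈ 22.6
- MA ≈ 25.71
- ∠BCM = 43.6°
- ∠BMC = 46.4°
- ∠CBM = 90°
After 2 steps:
- BG ≈ 27.32
- ∠AMB = 17.65°
- ∠BAM = 42.35°
- ∠BHM = 99.83°
- ∠BNC = 33.02°
- ∠CBN = 11.98°
- ∠CFM = 114.87°
- ∠FCM = 20.13°
- ∠HBM = 20.17°
After 3 steps:
- ∠BGN = 85.8°
- ∠GBN = 4.2°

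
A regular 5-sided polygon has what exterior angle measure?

Each exterior angle of a regular n-gon is 360 / n.
For n = 5: 360 / 5 = 72 degrees.

72 degrees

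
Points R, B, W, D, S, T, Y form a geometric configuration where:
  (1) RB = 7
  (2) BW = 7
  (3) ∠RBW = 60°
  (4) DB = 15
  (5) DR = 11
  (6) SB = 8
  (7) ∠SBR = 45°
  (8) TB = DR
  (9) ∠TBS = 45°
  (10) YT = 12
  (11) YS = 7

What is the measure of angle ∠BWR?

Step 1: By the law of cosines on triangle WBR: WR² = 7² + 7² − 2·7·7·cos(60°) = 49, so WR = 7.
Step 2: By the inverse law of cosines on triangle BWR: cos(∠BWR) = (7² + 7² − 7²) / (2·7·7) = 49/98 = 0.5, so ∠BWR = 60°.

Therefore, the measure of angle ∠BWR = 60°.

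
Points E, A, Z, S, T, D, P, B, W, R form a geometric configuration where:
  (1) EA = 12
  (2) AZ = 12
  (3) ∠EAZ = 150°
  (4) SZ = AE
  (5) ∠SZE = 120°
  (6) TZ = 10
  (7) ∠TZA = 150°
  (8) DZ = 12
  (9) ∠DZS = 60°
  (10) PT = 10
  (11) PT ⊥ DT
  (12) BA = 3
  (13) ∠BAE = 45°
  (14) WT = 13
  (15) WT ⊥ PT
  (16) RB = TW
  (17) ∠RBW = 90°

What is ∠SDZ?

From the given relations: SZ = AE = 12.
Step 1: By the law of cosines on triangle DZS: DS² = 12² + 12² − 2·12·12·cos(60°) = 144, so DS = 12.
Step 2: By the inverse law of cosines on triangle SDZ: cos(∠SDZ) = (12² + 12² − 12²) / (2·12·12) = 144/288 = 0.5, so ∠SDZ = 60°.

Therefore, the measure of angle ∠SDZ = 60°.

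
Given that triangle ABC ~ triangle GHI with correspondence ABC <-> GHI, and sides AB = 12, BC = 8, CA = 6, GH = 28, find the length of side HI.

Similar triangles have proportional sides. Setting up the proportion:
GH / AB = HI / BC
28 / 12 = HI / 8
HI = 8 * 28 / 12 = 56/3.

56/3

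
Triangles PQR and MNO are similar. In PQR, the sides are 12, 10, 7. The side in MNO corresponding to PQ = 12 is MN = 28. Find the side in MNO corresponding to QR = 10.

k = 28/12 = 7/3. NO = 7/3 * 10 = 70/3.

70/3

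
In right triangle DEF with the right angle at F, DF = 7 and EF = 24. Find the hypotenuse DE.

In a right triangle, the square of the hypotenuse equals the sum of the squares of the two legs.
The legs are 7 and 24, so the hypotenuse = sqrt(49 + 576) = sqrt(625) = 25.

25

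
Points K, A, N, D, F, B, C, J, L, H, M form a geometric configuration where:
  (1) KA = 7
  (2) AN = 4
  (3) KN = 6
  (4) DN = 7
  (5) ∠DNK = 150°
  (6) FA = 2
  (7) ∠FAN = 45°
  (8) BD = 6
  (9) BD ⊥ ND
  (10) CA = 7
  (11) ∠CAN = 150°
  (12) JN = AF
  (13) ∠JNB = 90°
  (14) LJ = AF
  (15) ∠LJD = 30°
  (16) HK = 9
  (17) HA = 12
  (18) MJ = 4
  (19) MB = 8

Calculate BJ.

From the given relations: JN = AF = 2.
Step 1: By the law of cosines on triangle BDN: BN² = 6² + 7² − 2·6·7·cos(90°) = 85, so BN = √85.
Step 2: By the law of cosines on triangle BNJ: BJ² = √85² + 2² − 2·√85·2·cos(90°) = 89, so BJ = √89.

Therefore, the length of BJ = √89.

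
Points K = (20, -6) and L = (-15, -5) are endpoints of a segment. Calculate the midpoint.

M = ((x₁ + x₂)/2, (y₁ + y₂)/2)
= ((20 + -15)/2, (-6 + -5)/2)
= (5/2, -11/2) = (5/2, -11/2)

(5/2, -11/2)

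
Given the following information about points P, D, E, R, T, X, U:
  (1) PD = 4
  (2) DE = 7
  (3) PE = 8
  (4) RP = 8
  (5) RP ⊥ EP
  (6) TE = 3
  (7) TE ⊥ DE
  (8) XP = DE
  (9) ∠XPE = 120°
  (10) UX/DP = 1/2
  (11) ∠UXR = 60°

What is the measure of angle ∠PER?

Step 1: By the law of cosines on triangle EPR: ER² = 8² + 8² − 2·8·8·cos(90°) = 128, so ER = 8·√2.
Step 2: By the inverse law of cosines on triangle PER: cos(∠PER) = (8² + (8·√2)² − 8²) / (2·8·8·√2) = 128/181.02 = 0.7071, so ∠PER = 45°.

Therefore, the measure of angle ∠PER = 45°.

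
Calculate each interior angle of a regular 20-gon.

Each interior angle of a regular n-gon is (n - 2) * 180 / n.
For n = 20: (20 - 2) * 180 / 20 = 3240/20 = 162 degrees.

162 degrees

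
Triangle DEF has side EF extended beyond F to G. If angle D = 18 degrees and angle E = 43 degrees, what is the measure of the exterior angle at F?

By the exterior angle theorem, an exterior angle of a triangle equals the sum of the two remote interior angles.
Exterior angle = angle D + angle E
Exterior angle = 18 + 43 = 61 degrees

61 degrees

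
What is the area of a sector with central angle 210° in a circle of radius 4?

Sector area = π(4²)(7/12) = 28*pi/3

28*pi/3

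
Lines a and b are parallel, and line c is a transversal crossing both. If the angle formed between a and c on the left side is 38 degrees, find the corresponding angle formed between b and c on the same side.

Corresponding angles are equal: 38 degrees.

38 degrees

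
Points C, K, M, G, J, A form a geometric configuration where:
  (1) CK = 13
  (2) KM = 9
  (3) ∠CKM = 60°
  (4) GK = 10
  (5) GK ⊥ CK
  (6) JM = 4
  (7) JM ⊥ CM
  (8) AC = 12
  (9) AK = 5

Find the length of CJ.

Step 1: By the law of cosines on triangle CKM: CM² = 13² + 9² − 2·13·9·cos(60°) = 133, so CM = √133.
Step 2: By the law of cosines on triangle CMJ: CJ² = √133² + 4² − 2·√133·4·cos(90°) = 149, so CJ = √149.

Therefore, the length of CJ = √149.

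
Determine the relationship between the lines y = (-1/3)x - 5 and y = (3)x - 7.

Slope of line 1: m1 = -1/3
Slope of line 2: m2 = 3
m1 * m2 = -1, so perpendicular.

Perpendicular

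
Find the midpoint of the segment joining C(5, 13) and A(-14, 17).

M = ((x₁ + x₂)/2, (y₁ + y₂)/2)
= ((5 + -14)/2, (13 + 17)/2)
= (-9/2, 30/2) = (-9/2, 15)

(-9/2, 15)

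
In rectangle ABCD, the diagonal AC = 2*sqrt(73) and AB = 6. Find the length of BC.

The diagonal of a rectangle forms a right triangle with the two sides.
Rearranging the Pythagorean theorem: missing side = sqrt(d^2 - known^2).
= sqrt(292 - 36) = sqrt(256) = 16.

16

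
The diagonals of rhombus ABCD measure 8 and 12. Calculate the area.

The diagonals of a rhombus divide it into four right triangles.
Each triangle has legs 8/ 2 = 4 and 12/2 = 6, so each has area (1/2)*4*6 = 12.
Four such triangles give total area = (d1 * d2) / 2 = 48.

48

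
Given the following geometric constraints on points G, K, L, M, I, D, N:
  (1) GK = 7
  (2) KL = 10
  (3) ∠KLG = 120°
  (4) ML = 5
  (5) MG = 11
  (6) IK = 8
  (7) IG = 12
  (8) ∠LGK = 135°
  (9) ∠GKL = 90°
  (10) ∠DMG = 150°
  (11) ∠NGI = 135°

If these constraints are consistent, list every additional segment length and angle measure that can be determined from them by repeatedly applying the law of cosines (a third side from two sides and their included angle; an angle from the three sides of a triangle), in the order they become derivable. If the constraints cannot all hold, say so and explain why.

These constraints are not satisfiable: (3), (8) and (9) are the three interior angles of triangle KLG, which must sum to 180°, but 120° + 135° + 90° = 345°. No planar figure meets all of them, so nothing further can be derived.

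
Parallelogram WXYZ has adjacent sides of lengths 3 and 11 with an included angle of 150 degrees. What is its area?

The area of a parallelogram equals the product of two adjacent sides times the sine of the included angle.
This is because the height equals 11 * sin(150°) = 11/2.
Area = 3 * 11/2 = 33/2

33/2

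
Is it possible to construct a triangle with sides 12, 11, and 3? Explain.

For three segments to close into a triangle, no single side can be as long as the other two combined.
The longest side is 12, and 3 + 11 = 14 > 12.
A triangle can be formed.

Yes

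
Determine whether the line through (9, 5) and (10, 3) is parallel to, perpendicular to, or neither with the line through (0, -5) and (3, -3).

Slope of line 1: m1 = (3 - 5)/(10 - 9) = -2/1 = -2
Slope of line 2: m2 = (-3 - -5)/(3 - 0) = 2/3 = 2/3
m1 != m2 and m1*m2 = -4/3 != -1. Neither.

Neither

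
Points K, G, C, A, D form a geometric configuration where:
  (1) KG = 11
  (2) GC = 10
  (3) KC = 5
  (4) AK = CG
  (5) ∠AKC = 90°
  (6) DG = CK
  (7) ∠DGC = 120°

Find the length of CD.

From the given relations: DG = CK = 5.
Step 1: By the law of cosines on triangle CGD: CD² = 10² + 5² − 2·10·5·cos(120°) = 175, so CD = 5·√7.

Therefore, the length of CD = 5·√7.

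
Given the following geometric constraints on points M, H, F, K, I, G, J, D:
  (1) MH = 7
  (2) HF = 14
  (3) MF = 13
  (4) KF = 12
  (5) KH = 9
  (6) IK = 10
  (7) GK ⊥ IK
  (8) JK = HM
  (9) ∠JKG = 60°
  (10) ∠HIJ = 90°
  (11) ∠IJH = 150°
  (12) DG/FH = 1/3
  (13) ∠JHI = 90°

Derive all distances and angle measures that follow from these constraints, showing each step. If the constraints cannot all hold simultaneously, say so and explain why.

These constraints are not satisfiable: (10), (11) and (13) are the three interior angles of triangle HIJ, which must sum to 180°, but 90° + 150° + 90° = 330°. No planar figure meets all of them, so nothing further can be derived.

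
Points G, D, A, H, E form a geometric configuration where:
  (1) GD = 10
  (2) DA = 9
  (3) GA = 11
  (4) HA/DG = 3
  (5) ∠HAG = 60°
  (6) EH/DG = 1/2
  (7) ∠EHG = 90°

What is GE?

From the given relations: HA = 3·DG = 3·10 = 30; EH = 1/2·DG = 1/2·10 = 5.
Step 1: By the law of cosines on triangle GAH: GH² = 11² + 30² − 2·11·30·cos(60°) = 691, so GH ≈ 26.29.
Step 2: By the law of cosines on triangle GHE: GE² = 26.29² + 5² − 2·26.29·5·cos(90°) = 716, so GE = 2·√179.

Therefore, the length of GE = 2·√179.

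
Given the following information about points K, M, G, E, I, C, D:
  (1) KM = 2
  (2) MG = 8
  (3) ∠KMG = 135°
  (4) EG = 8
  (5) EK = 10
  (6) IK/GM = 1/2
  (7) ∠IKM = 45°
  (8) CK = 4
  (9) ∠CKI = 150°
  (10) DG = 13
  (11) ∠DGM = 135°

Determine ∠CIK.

From the given relations: IK = 1/2·GM = 1/2·8 = 4.
Step 1: By the law of cosines on triangle IKC: IC² = 4² + 4² − 2·4·4·cos(150°) = 59.71, so IC ≈ 7.73.
Step 2: By the inverse law of cosines on triangle CIK: cos(∠CIK) = (7.73² + 4² − 4²) / (2·7.73·4) = 59.71/61.82 = 0.9659, so ∠CIK = 15°.

Therefore, the measure of angle ∠CIK = 15°.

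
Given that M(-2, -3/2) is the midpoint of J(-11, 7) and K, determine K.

Using the midpoint formula: M = ((x1 + x2)/2, (y1 + y2)/2)
We know M = (-2, -3/2) and J = (-11, 7)
For x: -2 = (-11 + x2)/2, so x2 = 2*-2 - -11 = 7
For y: -3/2 = (7 + y2)/2, so y2 = 2*-3/2 - 7 = -10
K = (7, -10)

(7, -10)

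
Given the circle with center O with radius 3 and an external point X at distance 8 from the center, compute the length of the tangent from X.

Let T be the point of tangency. Then OT ⊥ XT (radius ⊥ tangent).
In right triangle OTX: OX² = OT² + XT²
8² = 3² + XT²
XT² = 55, XT = sqrt(55)

sqrt(55)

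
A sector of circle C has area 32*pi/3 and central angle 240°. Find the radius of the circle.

Sector area A = πr² × θ/360, so r² = 360A / (πθ).
r² = 360 × 32*pi/3 / (π × 240)
r² = 16
r = 4

4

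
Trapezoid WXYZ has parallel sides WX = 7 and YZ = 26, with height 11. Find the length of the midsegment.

The midsegment of a trapezoid = (base1 + base2) / 2
midsegment = (7 + 26) / 2
midsegment = 33 / 2
midsegment = 33/2

33/2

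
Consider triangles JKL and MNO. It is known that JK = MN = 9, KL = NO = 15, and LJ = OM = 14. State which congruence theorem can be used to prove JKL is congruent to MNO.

The given information matches SSS: All three pairs of corresponding sides are equal (Side-Side-Side).

SSS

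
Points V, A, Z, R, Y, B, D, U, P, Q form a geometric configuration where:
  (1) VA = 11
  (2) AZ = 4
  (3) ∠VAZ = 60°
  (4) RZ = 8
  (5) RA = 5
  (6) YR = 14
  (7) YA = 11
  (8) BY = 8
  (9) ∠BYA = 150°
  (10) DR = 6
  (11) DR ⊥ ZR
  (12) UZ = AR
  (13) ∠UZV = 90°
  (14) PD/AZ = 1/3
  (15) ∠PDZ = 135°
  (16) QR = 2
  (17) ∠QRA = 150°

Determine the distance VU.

From the given relations: UZ = AR = 5.
Step 1: By the law of cosines on triangle ZAV: ZV² = 4² + 11² − 2·4·11·cos(60°) = 93, so ZV = √93.
Step 2: By the law of cosines on triangle VZU: VU² = √93² + 5² − 2·√93·5·cos(90°) = 118, so VU = √118.

Therefore, the length of VU = √118.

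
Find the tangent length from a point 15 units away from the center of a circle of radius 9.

tangent = √(d² - r²) = √(15² - 9²) = √(225 - 81) = √144 = 12

12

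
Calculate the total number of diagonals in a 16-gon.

Total line segments between 16 vertices = C(16,2) = 120.
Subtract the 16 sides: 120 - 16 = 104 diagonals.

104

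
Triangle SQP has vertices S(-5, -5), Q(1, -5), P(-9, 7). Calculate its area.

The Shoelace formula computes the area from vertex coordinates by summing cross products.
For vertices (-5,-5), (1,-5), (-9,7):
Signed sum = -5*-5 - 1*-5 + 1*7 - -9*-5 + -9*-5 - -5*7
= 30 + -38 + 80 = 72
Area = (1/2)|72| = 36.

36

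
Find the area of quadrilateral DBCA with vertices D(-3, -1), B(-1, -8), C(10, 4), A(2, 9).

The Shoelace formula works by pairing each vertex with the next (cycling back to the first).
For each pair, compute x_i*y_(i+1) - x_(i+1)*y_i:
  (-3*-8 - -1*-1) = 23
  (-1*4 - 10*-8) = 76
  (10*9 - 2*4) = 82
  (2*-1 - -3*9) = 25
Taking half the absolute value of the total: Area = (1/2)(206) = 103.

103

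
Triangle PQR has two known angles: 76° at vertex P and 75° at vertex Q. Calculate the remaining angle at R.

Let angle R = x. Then 76 + 75 + x = 180.
x = 180 - 151 = 29 degrees.

29 degrees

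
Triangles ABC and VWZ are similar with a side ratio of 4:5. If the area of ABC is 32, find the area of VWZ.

For similar figures, the area ratio equals the square of the side ratio.
Side ratio (ABC to VWZ) = 4:5, so area ratio = 4^2:5^2 = 16:25.
If the area of ABC is 32, then the area of VWZ = 32 * (25/16) = 50.

50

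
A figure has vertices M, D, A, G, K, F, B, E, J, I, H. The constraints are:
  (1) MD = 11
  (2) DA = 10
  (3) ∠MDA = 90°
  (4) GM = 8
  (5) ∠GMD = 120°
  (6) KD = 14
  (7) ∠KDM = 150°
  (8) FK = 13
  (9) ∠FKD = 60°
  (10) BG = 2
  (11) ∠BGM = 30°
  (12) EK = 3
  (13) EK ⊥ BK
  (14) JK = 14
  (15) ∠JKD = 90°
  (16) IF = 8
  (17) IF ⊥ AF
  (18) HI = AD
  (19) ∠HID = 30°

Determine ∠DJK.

Step 1: By the law of cosines on triangle JKD: JD² = 14² + 14² − 2·14·14·cos(90°) = 392, so JD = 14·√2.
Step 2: By the inverse law of cosines on triangle DJK: cos(∠DJK) = ((14·√2)² + 14² − 14²) / (2·14·√2·14) = 392/554.37 = 0.7071, so ∠DJK = 45°.

Therefore, the measure of angle ∠DJK = 45°.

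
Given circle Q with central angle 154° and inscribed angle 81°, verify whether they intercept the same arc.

By the inscribed angle theorem, the inscribed angle for a central angle of 154° should be 154° / 2 = 77°.
The given inscribed angle is 81°, which does not equal 77°.
Therefore, no, they do not correspond to the same arc.

No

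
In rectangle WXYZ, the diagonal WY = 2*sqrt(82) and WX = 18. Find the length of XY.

Using the Pythagorean theorem: d^2 = a^2 + b^2
b^2 = d^2 - a^2
b^2 = 328 - 324
b^2 = 4
b = sqrt(4) = 2

2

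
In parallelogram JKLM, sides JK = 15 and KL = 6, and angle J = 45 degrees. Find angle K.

Opposite sides of a parallelogram are parallel, so consecutive angles form co-interior angles on a transversal.
Co-interior angles sum to 180°, giving angle K = 180 - 45 = 135 degrees.

135 degrees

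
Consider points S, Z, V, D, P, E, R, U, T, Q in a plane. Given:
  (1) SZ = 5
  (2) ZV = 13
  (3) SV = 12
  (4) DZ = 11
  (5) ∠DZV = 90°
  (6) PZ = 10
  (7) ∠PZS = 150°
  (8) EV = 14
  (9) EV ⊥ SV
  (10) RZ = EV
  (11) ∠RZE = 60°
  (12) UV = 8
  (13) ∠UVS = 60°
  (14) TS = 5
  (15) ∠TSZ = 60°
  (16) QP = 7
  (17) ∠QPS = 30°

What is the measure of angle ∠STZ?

Step 1: By the law of cosines on triangle TSZ: TZ² = 5² + 5² − 2·5·5·cos(60°) = 25, so TZ = 5.
Step 2: By the inverse law of cosines on triangle STZ: cos(∠STZ) = (5² + 5² − 5²) / (2·5·5) = 25/50 = 0.5, so ∠STZ = 60°.

Therefore, the measure of angle ∠STZ = 60°.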